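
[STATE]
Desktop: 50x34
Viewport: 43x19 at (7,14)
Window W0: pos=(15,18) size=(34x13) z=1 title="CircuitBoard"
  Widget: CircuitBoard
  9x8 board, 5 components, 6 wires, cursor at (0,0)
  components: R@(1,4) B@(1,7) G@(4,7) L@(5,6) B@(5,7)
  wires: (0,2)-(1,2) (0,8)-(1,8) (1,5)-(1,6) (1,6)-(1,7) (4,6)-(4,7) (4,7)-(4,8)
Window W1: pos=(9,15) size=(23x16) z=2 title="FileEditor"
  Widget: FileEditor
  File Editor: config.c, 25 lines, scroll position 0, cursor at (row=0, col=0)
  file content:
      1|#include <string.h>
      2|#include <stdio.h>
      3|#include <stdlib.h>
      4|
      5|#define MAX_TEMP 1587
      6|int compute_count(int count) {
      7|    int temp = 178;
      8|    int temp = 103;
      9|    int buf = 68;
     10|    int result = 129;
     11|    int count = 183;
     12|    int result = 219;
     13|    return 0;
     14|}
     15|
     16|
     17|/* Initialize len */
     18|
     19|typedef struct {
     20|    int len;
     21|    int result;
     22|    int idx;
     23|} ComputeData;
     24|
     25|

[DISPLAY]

                                           
  ┏━━━━━━━━━━━━━━━━━━━━━┓                  
  ┃ FileEditor          ┃                  
  ┠─────────────────────┨                  
  ┃█include <string.h> ▲┃━━━━━━━━━━━━━━━━┓ 
  ┃#include <stdio.h>  █┃                ┃ 
  ┃#include <stdlib.h> ░┃────────────────┨ 
  ┃                    ░┃ 7 8            ┃ 
  ┃#define MAX_TEMP 158░┃                ┃ 
  ┃int compute_count(in░┃                ┃ 
  ┃    int temp = 178; ░┃    R   · ─ · ─ ┃ 
  ┃    int temp = 103; ░┃                ┃ 
  ┃    int buf = 68;   ░┃                ┃ 
  ┃    int result = 129░┃                ┃ 
  ┃    int count = 183;░┃                ┃ 
  ┃    int result = 219▼┃                ┃ 
  ┗━━━━━━━━━━━━━━━━━━━━━┛━━━━━━━━━━━━━━━━┛ 
                                           
                                           


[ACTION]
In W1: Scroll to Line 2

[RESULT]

                                           
  ┏━━━━━━━━━━━━━━━━━━━━━┓                  
  ┃ FileEditor          ┃                  
  ┠─────────────────────┨                  
  ┃#include <stdio.h>  ▲┃━━━━━━━━━━━━━━━━┓ 
  ┃#include <stdlib.h> █┃                ┃ 
  ┃                    ░┃────────────────┨ 
  ┃#define MAX_TEMP 158░┃ 7 8            ┃ 
  ┃int compute_count(in░┃                ┃ 
  ┃    int temp = 178; ░┃                ┃ 
  ┃    int temp = 103; ░┃    R   · ─ · ─ ┃ 
  ┃    int buf = 68;   ░┃                ┃ 
  ┃    int result = 129░┃                ┃ 
  ┃    int count = 183;░┃                ┃ 
  ┃    int result = 219░┃                ┃ 
  ┃    return 0;       ▼┃                ┃ 
  ┗━━━━━━━━━━━━━━━━━━━━━┛━━━━━━━━━━━━━━━━┛ 
                                           
                                           


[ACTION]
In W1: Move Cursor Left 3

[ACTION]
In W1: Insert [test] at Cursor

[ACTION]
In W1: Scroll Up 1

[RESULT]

                                           
  ┏━━━━━━━━━━━━━━━━━━━━━┓                  
  ┃ FileEditor          ┃                  
  ┠─────────────────────┨                  
  ┃test█include <string▲┃━━━━━━━━━━━━━━━━┓ 
  ┃#include <stdio.h>  █┃                ┃ 
  ┃#include <stdlib.h> ░┃────────────────┨ 
  ┃                    ░┃ 7 8            ┃ 
  ┃#define MAX_TEMP 158░┃                ┃ 
  ┃int compute_count(in░┃                ┃ 
  ┃    int temp = 178; ░┃    R   · ─ · ─ ┃ 
  ┃    int temp = 103; ░┃                ┃ 
  ┃    int buf = 68;   ░┃                ┃ 
  ┃    int result = 129░┃                ┃ 
  ┃    int count = 183;░┃                ┃ 
  ┃    int result = 219▼┃                ┃ 
  ┗━━━━━━━━━━━━━━━━━━━━━┛━━━━━━━━━━━━━━━━┛ 
                                           
                                           


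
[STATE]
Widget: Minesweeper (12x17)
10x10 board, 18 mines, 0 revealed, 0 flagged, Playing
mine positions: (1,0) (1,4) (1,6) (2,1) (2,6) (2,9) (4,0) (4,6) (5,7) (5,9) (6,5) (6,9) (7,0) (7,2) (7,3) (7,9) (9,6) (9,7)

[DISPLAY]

■■■■■■■■■■  
■■■■■■■■■■  
■■■■■■■■■■  
■■■■■■■■■■  
■■■■■■■■■■  
■■■■■■■■■■  
■■■■■■■■■■  
■■■■■■■■■■  
■■■■■■■■■■  
■■■■■■■■■■  
            
            
            
            
            
            
            


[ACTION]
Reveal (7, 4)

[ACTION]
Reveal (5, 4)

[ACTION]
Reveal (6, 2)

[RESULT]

■■■■■■■■■■  
■■■■■■■■■■  
■■■■■■■■■■  
■■■■■■■■■■  
■■■■■■■■■■  
■■■■1■■■■■  
■■2■■■■■■■  
■■■■2■■■■■  
■■■■■■■■■■  
■■■■■■■■■■  
            
            
            
            
            
            
            


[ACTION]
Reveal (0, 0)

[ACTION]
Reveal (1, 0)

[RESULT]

1■■■■■■■■■  
✹■■■✹■✹■■■  
■✹■■■■✹■■✹  
■■■■■■■■■■  
✹■■■■■✹■■■  
■■■■1■■✹■✹  
■■2■■✹■■■✹  
✹■✹✹2■■■■✹  
■■■■■■■■■■  
■■■■■■✹✹■■  
            
            
            
            
            
            
            


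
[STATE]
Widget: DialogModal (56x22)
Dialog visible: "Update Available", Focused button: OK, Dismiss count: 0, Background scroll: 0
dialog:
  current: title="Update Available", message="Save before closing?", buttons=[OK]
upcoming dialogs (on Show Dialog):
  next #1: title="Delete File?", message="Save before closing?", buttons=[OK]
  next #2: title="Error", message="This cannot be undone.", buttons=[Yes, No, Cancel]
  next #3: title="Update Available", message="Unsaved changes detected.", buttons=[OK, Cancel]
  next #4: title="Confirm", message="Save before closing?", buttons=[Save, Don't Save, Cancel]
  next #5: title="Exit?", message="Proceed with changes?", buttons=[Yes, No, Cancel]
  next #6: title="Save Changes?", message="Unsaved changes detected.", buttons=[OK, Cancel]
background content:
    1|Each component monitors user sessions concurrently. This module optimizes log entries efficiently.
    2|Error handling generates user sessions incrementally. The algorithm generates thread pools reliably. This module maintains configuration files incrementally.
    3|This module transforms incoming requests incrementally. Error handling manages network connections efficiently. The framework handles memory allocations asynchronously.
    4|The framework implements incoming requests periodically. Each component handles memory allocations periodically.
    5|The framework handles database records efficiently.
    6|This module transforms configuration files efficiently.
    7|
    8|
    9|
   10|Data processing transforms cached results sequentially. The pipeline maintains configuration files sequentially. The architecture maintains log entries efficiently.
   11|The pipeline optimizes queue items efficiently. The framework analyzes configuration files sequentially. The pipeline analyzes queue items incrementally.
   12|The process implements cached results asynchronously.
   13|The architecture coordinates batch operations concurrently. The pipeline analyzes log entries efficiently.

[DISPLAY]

Each component monitors user sessions concurrently. This
Error handling generates user sessions incrementally. Th
This module transforms incoming requests incrementally. 
The framework implements incoming requests periodically.
The framework handles database records efficiently.     
This module transforms configuration files efficiently. 
                                                        
                                                        
                ┌──────────────────────┐                
Data processing │   Update Available   │s sequentially. 
The pipeline opt│ Save before closing? │iently. The fram
The process impl│         [OK]         │ynchronously.   
The architecture└──────────────────────┘tions concurrent
                                                        
                                                        
                                                        
                                                        
                                                        
                                                        
                                                        
                                                        
                                                        


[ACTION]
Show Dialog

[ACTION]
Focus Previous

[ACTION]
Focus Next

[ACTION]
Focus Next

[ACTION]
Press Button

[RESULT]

Each component monitors user sessions concurrently. This
Error handling generates user sessions incrementally. Th
This module transforms incoming requests incrementally. 
The framework implements incoming requests periodically.
The framework handles database records efficiently.     
This module transforms configuration files efficiently. 
                                                        
                                                        
                                                        
Data processing transforms cached results sequentially. 
The pipeline optimizes queue items efficiently. The fram
The process implements cached results asynchronously.   
The architecture coordinates batch operations concurrent
                                                        
                                                        
                                                        
                                                        
                                                        
                                                        
                                                        
                                                        
                                                        


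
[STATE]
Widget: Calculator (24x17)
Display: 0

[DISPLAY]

                       0
┌───┬───┬───┬───┐       
│ 7 │ 8 │ 9 │ ÷ │       
├───┼───┼───┼───┤       
│ 4 │ 5 │ 6 │ × │       
├───┼───┼───┼───┤       
│ 1 │ 2 │ 3 │ - │       
├───┼───┼───┼───┤       
│ 0 │ . │ = │ + │       
├───┼───┼───┼───┤       
│ C │ MC│ MR│ M+│       
└───┴───┴───┴───┘       
                        
                        
                        
                        
                        


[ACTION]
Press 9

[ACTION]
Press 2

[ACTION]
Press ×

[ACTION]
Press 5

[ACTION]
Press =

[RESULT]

                     460
┌───┬───┬───┬───┐       
│ 7 │ 8 │ 9 │ ÷ │       
├───┼───┼───┼───┤       
│ 4 │ 5 │ 6 │ × │       
├───┼───┼───┼───┤       
│ 1 │ 2 │ 3 │ - │       
├───┼───┼───┼───┤       
│ 0 │ . │ = │ + │       
├───┼───┼───┼───┤       
│ C │ MC│ MR│ M+│       
└───┴───┴───┴───┘       
                        
                        
                        
                        
                        


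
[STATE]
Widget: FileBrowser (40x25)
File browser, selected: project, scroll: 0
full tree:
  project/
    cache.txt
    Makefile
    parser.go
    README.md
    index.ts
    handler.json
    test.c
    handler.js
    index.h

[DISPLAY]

> [-] project/                          
    cache.txt                           
    Makefile                            
    parser.go                           
    README.md                           
    index.ts                            
    handler.json                        
    test.c                              
    handler.js                          
    index.h                             
                                        
                                        
                                        
                                        
                                        
                                        
                                        
                                        
                                        
                                        
                                        
                                        
                                        
                                        
                                        


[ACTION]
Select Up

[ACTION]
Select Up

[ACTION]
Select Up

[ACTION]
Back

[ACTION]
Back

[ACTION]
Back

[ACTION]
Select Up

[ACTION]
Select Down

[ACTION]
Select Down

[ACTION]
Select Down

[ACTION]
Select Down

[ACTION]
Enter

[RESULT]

  [-] project/                          
    cache.txt                           
    Makefile                            
    parser.go                           
  > README.md                           
    index.ts                            
    handler.json                        
    test.c                              
    handler.js                          
    index.h                             
                                        
                                        
                                        
                                        
                                        
                                        
                                        
                                        
                                        
                                        
                                        
                                        
                                        
                                        
                                        


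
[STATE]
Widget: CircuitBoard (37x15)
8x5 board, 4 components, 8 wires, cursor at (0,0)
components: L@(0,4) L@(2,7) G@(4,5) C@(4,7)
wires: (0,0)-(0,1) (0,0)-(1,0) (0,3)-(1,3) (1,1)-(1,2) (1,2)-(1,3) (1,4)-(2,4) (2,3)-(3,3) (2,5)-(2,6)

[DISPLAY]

   0 1 2 3 4 5 6 7                   
0  [.]─ ·       ·   L                
    │           │                    
1   ·   · ─ · ─ ·   ·                
                    │                
2               ·   ·   · ─ ·   L    
                │                    
3               ·                    
                                     
4                       G       C    
Cursor: (0,0)                        
                                     
                                     
                                     
                                     


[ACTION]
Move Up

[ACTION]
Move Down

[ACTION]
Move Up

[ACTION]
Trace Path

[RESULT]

   0 1 2 3 4 5 6 7                   
0  [.]─ ·       ·   L                
    │           │                    
1   ·   · ─ · ─ ·   ·                
                    │                
2               ·   ·   · ─ ·   L    
                │                    
3               ·                    
                                     
4                       G       C    
Cursor: (0,0)  Trace: Path with 3 nod
                                     
                                     
                                     
                                     


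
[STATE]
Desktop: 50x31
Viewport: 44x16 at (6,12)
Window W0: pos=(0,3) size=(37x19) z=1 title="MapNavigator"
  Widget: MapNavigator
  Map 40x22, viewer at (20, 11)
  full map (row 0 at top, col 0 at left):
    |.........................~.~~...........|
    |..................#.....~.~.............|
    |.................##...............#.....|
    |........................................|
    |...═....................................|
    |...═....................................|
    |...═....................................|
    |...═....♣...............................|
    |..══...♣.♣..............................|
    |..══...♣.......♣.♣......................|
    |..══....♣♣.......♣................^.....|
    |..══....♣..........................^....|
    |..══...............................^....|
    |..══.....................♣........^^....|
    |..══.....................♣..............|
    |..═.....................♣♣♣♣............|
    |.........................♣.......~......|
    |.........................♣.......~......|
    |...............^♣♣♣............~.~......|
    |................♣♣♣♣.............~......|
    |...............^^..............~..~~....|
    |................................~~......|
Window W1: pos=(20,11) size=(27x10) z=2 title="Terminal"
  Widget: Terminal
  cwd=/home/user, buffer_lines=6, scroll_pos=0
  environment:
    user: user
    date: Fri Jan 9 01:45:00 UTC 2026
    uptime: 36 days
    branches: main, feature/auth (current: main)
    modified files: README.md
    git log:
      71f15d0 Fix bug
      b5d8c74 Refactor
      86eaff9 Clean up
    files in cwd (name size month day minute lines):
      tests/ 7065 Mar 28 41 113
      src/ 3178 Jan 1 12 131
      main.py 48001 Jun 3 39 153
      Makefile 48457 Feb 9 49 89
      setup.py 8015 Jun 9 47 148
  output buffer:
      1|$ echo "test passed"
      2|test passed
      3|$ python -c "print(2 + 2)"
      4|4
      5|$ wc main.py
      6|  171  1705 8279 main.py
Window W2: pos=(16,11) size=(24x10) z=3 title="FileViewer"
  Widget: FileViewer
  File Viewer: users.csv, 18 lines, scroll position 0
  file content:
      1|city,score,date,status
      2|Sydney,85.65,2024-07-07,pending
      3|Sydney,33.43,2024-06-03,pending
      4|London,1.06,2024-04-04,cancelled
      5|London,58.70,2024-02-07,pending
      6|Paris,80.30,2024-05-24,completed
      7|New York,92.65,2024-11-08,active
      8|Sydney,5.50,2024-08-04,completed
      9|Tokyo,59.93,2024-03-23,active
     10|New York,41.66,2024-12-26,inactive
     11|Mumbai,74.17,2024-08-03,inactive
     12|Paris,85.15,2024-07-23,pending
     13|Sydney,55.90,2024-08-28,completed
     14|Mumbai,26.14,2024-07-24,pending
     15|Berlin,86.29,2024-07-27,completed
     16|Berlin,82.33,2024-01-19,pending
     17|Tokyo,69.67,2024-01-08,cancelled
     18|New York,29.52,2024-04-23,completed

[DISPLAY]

♣♣.......♣┃ FileViewer           ┃      ┃   
♣.........┠──────────────────────┨──────┨   
..........┃city,score,date,statu▲┃"     ┃   
..........┃Sydney,85.65,2024-07-█┃      ┃   
..........┃Sydney,33.43,2024-06-░┃2 + 2)┃   
..........┃London,1.06,2024-04-0░┃      ┃   
..........┃London,58.70,2024-02-░┃      ┃   
..........┃Paris,80.30,2024-05-2▼┃in.py ┃   
.......^♣♣┗━━━━━━━━━━━━━━━━━━━━━━┛━━━━━━┛   
━━━━━━━━━━━━━━━━━━━━━━━━━━━━━━┛             
                                            
                                            
                                            
                                            
                                            
                                            


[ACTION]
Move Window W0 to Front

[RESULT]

♣♣.......♣................^...┃  ┃      ┃   
♣...........@..............^..┃──┨──────┨   
...........................^..┃u▲┃"     ┃   
.................♣........^^..┃-█┃      ┃   
.................♣............┃-░┃2 + 2)┃   
................♣♣♣♣..........┃0░┃      ┃   
.................♣.......~....┃-░┃      ┃   
.................♣.......~....┃2▼┃in.py ┃   
.......^♣♣♣............~.~....┃━━┛━━━━━━┛   
━━━━━━━━━━━━━━━━━━━━━━━━━━━━━━┛             
                                            
                                            
                                            
                                            
                                            
                                            


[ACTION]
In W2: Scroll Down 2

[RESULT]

♣♣.......♣................^...┃  ┃      ┃   
♣...........@..............^..┃──┨──────┨   
...........................^..┃-▲┃"     ┃   
.................♣........^^..┃0█┃      ┃   
.................♣............┃-░┃2 + 2)┃   
................♣♣♣♣..........┃2░┃      ┃   
.................♣.......~....┃1░┃      ┃   
.................♣.......~....┃0▼┃in.py ┃   
.......^♣♣♣............~.~....┃━━┛━━━━━━┛   
━━━━━━━━━━━━━━━━━━━━━━━━━━━━━━┛             
                                            
                                            
                                            
                                            
                                            
                                            


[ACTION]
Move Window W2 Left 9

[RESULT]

♣♣.......♣................^...┃         ┃   
♣...........@..............^..┃─────────┨   
...........................^..┃sed"     ┃   
.................♣........^^..┃         ┃   
.................♣............┃nt(2 + 2)┃   
................♣♣♣♣..........┃         ┃   
.................♣.......~....┃         ┃   
.................♣.......~....┃ main.py ┃   
.......^♣♣♣............~.~....┃━━━━━━━━━┛   
━━━━━━━━━━━━━━━━━━━━━━━━━━━━━━┛             
                                            
                                            
                                            
                                            
                                            
                                            


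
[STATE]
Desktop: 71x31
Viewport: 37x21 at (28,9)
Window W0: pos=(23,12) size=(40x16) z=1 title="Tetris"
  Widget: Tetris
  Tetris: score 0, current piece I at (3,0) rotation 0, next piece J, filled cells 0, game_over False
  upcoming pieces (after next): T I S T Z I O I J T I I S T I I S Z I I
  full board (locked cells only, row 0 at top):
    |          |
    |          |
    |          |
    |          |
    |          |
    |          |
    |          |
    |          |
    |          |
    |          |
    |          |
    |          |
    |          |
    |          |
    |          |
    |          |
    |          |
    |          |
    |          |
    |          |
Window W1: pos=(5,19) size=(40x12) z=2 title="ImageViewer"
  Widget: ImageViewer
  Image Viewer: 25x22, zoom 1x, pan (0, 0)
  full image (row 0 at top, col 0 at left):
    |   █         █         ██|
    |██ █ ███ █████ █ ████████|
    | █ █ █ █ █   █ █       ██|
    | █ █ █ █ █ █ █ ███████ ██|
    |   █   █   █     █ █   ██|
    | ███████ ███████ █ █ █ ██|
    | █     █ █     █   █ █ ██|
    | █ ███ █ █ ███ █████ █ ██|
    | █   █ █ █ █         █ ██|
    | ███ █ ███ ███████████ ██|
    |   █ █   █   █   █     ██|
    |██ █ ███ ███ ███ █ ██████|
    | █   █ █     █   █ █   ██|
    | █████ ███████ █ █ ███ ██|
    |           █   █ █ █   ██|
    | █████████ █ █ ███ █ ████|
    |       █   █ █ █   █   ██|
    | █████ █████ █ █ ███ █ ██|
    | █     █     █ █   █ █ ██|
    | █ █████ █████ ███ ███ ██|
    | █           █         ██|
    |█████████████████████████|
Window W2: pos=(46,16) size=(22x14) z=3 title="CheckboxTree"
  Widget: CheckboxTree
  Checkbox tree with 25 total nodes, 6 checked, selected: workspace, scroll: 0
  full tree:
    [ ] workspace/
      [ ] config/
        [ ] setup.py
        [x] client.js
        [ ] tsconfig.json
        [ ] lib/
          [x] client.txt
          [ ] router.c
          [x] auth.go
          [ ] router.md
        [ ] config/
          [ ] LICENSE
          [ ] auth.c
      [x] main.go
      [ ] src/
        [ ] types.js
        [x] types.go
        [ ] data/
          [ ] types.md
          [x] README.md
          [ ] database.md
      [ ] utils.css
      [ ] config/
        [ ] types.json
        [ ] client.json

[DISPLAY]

                                     
                                     
                                     
━━━━━━━━━━━━━━━━━━━━━━━━━━━━━━━━━━┓  
ris                               ┃  
──────────────────────────────────┨  
      │Next:                      ┃  
      │█          ┏━━━━━━━━━━━━━━━━━━
      │███        ┃ CheckboxTree     
      │           ┠──────────────────
━━━━━━━━━━━━━━━━┓ ┃>[-] workspace/   
                ┃ ┃   [-] config/    
────────────────┨ ┃     [ ] setup.py 
 ██             ┃ ┃     [x] client.js
███             ┃ ┃     [ ] tsconfig.
 ██             ┃ ┃     [-] lib/     
 ██             ┃ ┃       [x] client.
 ██             ┃ ┃       [ ] router.
 ██             ┃━┃       [x] auth.go
 ██             ┃ ┃       [ ] router.
 ██             ┃ ┗━━━━━━━━━━━━━━━━━━


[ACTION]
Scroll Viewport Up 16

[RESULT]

                                     
                                     
                                     
                                     
                                     
                                     
                                     
                                     
                                     
                                     
                                     
                                     
━━━━━━━━━━━━━━━━━━━━━━━━━━━━━━━━━━┓  
ris                               ┃  
──────────────────────────────────┨  
      │Next:                      ┃  
      │█          ┏━━━━━━━━━━━━━━━━━━
      │███        ┃ CheckboxTree     
      │           ┠──────────────────
━━━━━━━━━━━━━━━━┓ ┃>[-] workspace/   
                ┃ ┃   [-] config/    


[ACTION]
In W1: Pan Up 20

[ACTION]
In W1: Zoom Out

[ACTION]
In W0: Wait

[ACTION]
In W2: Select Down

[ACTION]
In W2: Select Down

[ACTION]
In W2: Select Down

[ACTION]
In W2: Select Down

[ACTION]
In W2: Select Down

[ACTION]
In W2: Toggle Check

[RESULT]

                                     
                                     
                                     
                                     
                                     
                                     
                                     
                                     
                                     
                                     
                                     
                                     
━━━━━━━━━━━━━━━━━━━━━━━━━━━━━━━━━━┓  
ris                               ┃  
──────────────────────────────────┨  
      │Next:                      ┃  
      │█          ┏━━━━━━━━━━━━━━━━━━
      │███        ┃ CheckboxTree     
      │           ┠──────────────────
━━━━━━━━━━━━━━━━┓ ┃ [-] workspace/   
                ┃ ┃   [-] config/    


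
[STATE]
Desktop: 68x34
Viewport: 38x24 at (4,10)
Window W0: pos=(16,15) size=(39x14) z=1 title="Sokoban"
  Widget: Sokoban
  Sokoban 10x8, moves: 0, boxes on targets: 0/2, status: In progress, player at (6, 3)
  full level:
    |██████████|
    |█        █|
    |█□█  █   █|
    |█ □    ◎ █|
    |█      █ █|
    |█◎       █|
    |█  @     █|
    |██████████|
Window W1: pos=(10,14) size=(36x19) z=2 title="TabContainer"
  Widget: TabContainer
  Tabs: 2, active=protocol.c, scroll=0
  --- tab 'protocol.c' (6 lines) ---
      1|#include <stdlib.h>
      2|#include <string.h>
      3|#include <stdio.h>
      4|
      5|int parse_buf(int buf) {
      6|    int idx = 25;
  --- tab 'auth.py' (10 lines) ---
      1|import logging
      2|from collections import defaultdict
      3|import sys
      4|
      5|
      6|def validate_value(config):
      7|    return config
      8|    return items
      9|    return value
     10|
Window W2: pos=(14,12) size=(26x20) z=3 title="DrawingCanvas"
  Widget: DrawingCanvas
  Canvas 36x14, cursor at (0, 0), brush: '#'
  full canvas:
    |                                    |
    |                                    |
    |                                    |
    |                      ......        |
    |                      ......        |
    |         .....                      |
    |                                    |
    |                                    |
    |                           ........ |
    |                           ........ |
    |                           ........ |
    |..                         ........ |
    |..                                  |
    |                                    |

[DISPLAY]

                                      
                                      
          ┏━━━━━━━━━━━━━━━━━━━━━━━━┓  
          ┃ DrawingCanvas          ┃  
      ┏━━━┠────────────────────────┨━━
      ┃ Ta┃+                       ┃  
      ┠───┃                        ┃──
      ┃[pr┃                        ┃  
      ┃───┃                      ..┃──
      ┃#in┃                      ..┃  
      ┃#in┃         .....          ┃  
      ┃#in┃                        ┃  
      ┃   ┃                        ┃  
      ┃int┃                        ┃  
      ┃   ┃                        ┃  
      ┃   ┃                        ┃  
      ┃   ┃..                      ┃  
      ┃   ┃..                      ┃  
      ┃   ┃                        ┃  
      ┃   ┃                        ┃  
      ┃   ┃                        ┃  
      ┃   ┗━━━━━━━━━━━━━━━━━━━━━━━━┛  
      ┗━━━━━━━━━━━━━━━━━━━━━━━━━━━━━━━
                                      


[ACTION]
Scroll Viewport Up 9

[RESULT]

                                      
                                      
                                      
                                      
                                      
                                      
                                      
                                      
                                      
                                      
                                      
          ┏━━━━━━━━━━━━━━━━━━━━━━━━┓  
          ┃ DrawingCanvas          ┃  
      ┏━━━┠────────────────────────┨━━
      ┃ Ta┃+                       ┃  
      ┠───┃                        ┃──
      ┃[pr┃                        ┃  
      ┃───┃                      ..┃──
      ┃#in┃                      ..┃  
      ┃#in┃         .....          ┃  
      ┃#in┃                        ┃  
      ┃   ┃                        ┃  
      ┃int┃                        ┃  
      ┃   ┃                        ┃  


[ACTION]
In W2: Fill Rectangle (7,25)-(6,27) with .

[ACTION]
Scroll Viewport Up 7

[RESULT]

                                      
                                      
                                      
                                      
                                      
                                      
                                      
                                      
                                      
                                      
                                      
                                      
          ┏━━━━━━━━━━━━━━━━━━━━━━━━┓  
          ┃ DrawingCanvas          ┃  
      ┏━━━┠────────────────────────┨━━
      ┃ Ta┃+                       ┃  
      ┠───┃                        ┃──
      ┃[pr┃                        ┃  
      ┃───┃                      ..┃──
      ┃#in┃                      ..┃  
      ┃#in┃         .....          ┃  
      ┃#in┃                        ┃  
      ┃   ┃                        ┃  
      ┃int┃                        ┃  


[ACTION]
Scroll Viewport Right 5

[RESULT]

                                      
                                      
                                      
                                      
                                      
                                      
                                      
                                      
                                      
                                      
                                      
                                      
     ┏━━━━━━━━━━━━━━━━━━━━━━━━┓       
     ┃ DrawingCanvas          ┃       
 ┏━━━┠────────────────────────┨━━━━━┓ 
 ┃ Ta┃+                       ┃     ┃━
 ┠───┃                        ┃─────┨ 
 ┃[pr┃                        ┃     ┃─
 ┃───┃                      ..┃─────┃ 
 ┃#in┃                      ..┃     ┃ 
 ┃#in┃         .....          ┃     ┃ 
 ┃#in┃                        ┃     ┃ 
 ┃   ┃                        ┃     ┃ 
 ┃int┃                        ┃     ┃ 


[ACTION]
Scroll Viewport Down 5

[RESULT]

                                      
                                      
                                      
                                      
                                      
                                      
                                      
     ┏━━━━━━━━━━━━━━━━━━━━━━━━┓       
     ┃ DrawingCanvas          ┃       
 ┏━━━┠────────────────────────┨━━━━━┓ 
 ┃ Ta┃+                       ┃     ┃━
 ┠───┃                        ┃─────┨ 
 ┃[pr┃                        ┃     ┃─
 ┃───┃                      ..┃─────┃ 
 ┃#in┃                      ..┃     ┃ 
 ┃#in┃         .....          ┃     ┃ 
 ┃#in┃                        ┃     ┃ 
 ┃   ┃                        ┃     ┃ 
 ┃int┃                        ┃     ┃ 
 ┃   ┃                        ┃     ┃ 
 ┃   ┃                        ┃     ┃ 
 ┃   ┃..                      ┃     ┃ 
 ┃   ┃..                      ┃     ┃ 
 ┃   ┃                        ┃     ┃━


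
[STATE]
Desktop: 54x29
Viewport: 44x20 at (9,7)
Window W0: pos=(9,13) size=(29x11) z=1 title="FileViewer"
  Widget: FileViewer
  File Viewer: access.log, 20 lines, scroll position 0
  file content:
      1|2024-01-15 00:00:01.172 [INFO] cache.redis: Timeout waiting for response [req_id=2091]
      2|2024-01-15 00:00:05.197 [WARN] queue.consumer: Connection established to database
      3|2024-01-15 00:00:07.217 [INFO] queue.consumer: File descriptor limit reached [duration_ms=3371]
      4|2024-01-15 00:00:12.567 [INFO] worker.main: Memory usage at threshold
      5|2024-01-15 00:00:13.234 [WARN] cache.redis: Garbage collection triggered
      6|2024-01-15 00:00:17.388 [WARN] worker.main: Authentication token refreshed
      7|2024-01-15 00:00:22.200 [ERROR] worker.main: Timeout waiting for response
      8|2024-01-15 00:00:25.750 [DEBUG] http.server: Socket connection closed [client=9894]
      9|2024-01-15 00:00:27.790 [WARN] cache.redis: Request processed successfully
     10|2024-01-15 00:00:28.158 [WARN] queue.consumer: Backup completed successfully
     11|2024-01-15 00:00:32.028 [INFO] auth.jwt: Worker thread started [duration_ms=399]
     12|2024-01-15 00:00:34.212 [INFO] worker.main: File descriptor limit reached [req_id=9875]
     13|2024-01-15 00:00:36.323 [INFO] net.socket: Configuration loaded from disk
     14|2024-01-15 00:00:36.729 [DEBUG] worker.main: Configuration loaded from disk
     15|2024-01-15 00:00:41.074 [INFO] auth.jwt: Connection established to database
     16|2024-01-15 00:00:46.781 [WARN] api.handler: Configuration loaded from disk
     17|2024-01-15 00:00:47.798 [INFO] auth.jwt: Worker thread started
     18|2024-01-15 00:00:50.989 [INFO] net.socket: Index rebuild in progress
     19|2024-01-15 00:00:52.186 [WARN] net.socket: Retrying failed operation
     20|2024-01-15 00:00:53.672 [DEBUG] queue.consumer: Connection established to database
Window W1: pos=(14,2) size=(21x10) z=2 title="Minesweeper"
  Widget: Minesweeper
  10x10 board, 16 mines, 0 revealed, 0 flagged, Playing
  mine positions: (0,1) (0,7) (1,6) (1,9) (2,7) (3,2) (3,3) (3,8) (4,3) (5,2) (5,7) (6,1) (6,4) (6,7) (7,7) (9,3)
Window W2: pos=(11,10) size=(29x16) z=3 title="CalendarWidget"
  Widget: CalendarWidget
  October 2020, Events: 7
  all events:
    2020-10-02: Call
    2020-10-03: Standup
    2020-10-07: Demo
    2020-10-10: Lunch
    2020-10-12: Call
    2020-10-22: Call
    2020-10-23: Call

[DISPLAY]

     ┃■■■■■■■■■■         ┃                  
     ┃■■■■■■■■■■         ┃                  
     ┃■■■■■■■■■■         ┃                  
  ┏━━━━━━━━━━━━━━━━━━━━━━━━━━━┓             
  ┃ CalendarWidget            ┃             
  ┠───────────────────────────┨             
┏━┃        October 2020       ┃             
┃ ┃Mo Tu We Th Fr Sa Su       ┃             
┠─┃          1  2*  3*  4     ┃             
┃2┃ 5  6  7*  8  9 10* 11     ┃             
┃2┃12* 13 14 15 16 17 18      ┃             
┃2┃19 20 21 22* 23* 24 25     ┃             
┃2┃26 27 28 29 30 31          ┃             
┃2┃                           ┃             
┃2┃                           ┃             
┃2┃                           ┃             
┗━┃                           ┃             
  ┃                           ┃             
  ┗━━━━━━━━━━━━━━━━━━━━━━━━━━━┛             
                                            


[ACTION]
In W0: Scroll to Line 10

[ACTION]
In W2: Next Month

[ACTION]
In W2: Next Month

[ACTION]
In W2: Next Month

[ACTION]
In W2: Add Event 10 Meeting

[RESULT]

     ┃■■■■■■■■■■         ┃                  
     ┃■■■■■■■■■■         ┃                  
     ┃■■■■■■■■■■         ┃                  
  ┏━━━━━━━━━━━━━━━━━━━━━━━━━━━┓             
  ┃ CalendarWidget            ┃             
  ┠───────────────────────────┨             
┏━┃        January 2021       ┃             
┃ ┃Mo Tu We Th Fr Sa Su       ┃             
┠─┃             1  2  3       ┃             
┃2┃ 4  5  6  7  8  9 10*      ┃             
┃2┃11 12 13 14 15 16 17       ┃             
┃2┃18 19 20 21 22 23 24       ┃             
┃2┃25 26 27 28 29 30 31       ┃             
┃2┃                           ┃             
┃2┃                           ┃             
┃2┃                           ┃             
┗━┃                           ┃             
  ┃                           ┃             
  ┗━━━━━━━━━━━━━━━━━━━━━━━━━━━┛             
                                            
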